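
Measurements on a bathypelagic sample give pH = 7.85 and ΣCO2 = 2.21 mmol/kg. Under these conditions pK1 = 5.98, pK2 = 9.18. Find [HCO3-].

α₁ = 1 / (1 + [H⁺]/K1 + K2/[H⁺]) = 1 / (1 + 10^-1.87 + 10^-1.33)
   = 1 / (1 + 0.013490 + 0.046774) = 1/1.0603 = 0.9432
[HCO3⁻] = α₁ × DIC = 0.9432 × 2.21 = 2.08 mmol/kg

[HCO3⁻] = 2.08 mmol/kg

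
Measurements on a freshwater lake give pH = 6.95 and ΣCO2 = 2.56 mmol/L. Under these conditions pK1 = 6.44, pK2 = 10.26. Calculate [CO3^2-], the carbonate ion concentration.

[CO3²⁻] = 0.957 μmol/L

α₂ = 1 / (1 + [H⁺]/K2 + [H⁺]²/(K1K2)) = 1 / (1 + 10^+3.31 + 10^+2.80)
   = 1 / (1 + 2041.7 + 630.96) = 1/2673.7 = 0.0003740
[CO3²⁻] = α₂ × DIC = 0.0003740 × 2.56 = 0.000957 mmol/L = 0.957 μmol/L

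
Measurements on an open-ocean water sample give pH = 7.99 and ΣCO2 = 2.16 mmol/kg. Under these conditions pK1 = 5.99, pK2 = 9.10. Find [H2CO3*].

α₀ = 1 / (1 + K1/[H⁺] + K1K2/[H⁺]²) = 1 / (1 + 10^+2.00 + 10^+0.89)
   = 1 / (1 + 100.00 + 7.7625) = 1/108.76 = 0.009194
[CO2*] = α₀ × DIC = 0.009194 × 2.16 = 0.0199 mmol/kg = 19.9 μmol/kg

[CO2*] = 19.9 μmol/kg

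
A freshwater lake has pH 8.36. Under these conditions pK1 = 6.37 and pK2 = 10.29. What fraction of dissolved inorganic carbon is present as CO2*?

α₀ = 1 / (1 + K1/[H⁺] + K1K2/[H⁺]²) = 1 / (1 + 10^+1.99 + 10^+0.06)
   = 1 / (1 + 97.724 + 1.1482) = 1/99.872 = 0.01001

α₀ = 0.0100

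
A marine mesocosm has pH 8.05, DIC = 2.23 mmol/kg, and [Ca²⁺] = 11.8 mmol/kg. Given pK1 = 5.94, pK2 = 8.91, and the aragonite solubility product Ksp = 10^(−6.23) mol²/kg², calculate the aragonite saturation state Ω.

Ω = 5.38

α₂ = 1 / (1 + [H⁺]/K2 + [H⁺]²/(K1K2)) = 1 / (1 + 10^+0.86 + 10^-1.25)
   = 1 / (1 + 7.2444 + 0.056234) = 1/8.3006 = 0.1205
[CO3²⁻] = α₂ × DIC = 0.1205 × 2.23 = 0.2687 mmol/kg
Ksp = 10^(−6.23) = 5.888×10^-7
Ω = [Ca²⁺][CO3²⁻]/Ksp = (11.8×10^-3)(2.687×10^-4) / 5.888×10^-7 = 5.38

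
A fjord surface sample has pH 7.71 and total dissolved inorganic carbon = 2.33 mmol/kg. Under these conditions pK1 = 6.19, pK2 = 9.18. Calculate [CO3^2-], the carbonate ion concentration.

[CO3²⁻] = 0.0742 mmol/kg

α₂ = 1 / (1 + [H⁺]/K2 + [H⁺]²/(K1K2)) = 1 / (1 + 10^+1.47 + 10^-0.05)
   = 1 / (1 + 29.512 + 0.89125) = 1/31.403 = 0.03184
[CO3²⁻] = α₂ × DIC = 0.03184 × 2.33 = 0.0742 mmol/kg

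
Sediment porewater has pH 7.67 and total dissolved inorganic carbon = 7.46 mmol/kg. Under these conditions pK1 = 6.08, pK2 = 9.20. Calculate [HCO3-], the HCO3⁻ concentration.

[HCO3⁻] = 7.07 mmol/kg

α₁ = 1 / (1 + [H⁺]/K1 + K2/[H⁺]) = 1 / (1 + 10^-1.59 + 10^-1.53)
   = 1 / (1 + 0.025704 + 0.029512) = 1/1.0552 = 0.9477
[HCO3⁻] = α₁ × DIC = 0.9477 × 7.46 = 7.07 mmol/kg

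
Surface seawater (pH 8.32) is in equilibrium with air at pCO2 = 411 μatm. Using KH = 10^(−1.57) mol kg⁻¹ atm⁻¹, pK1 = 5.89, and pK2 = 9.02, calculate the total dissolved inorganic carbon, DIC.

[CO2*] = KH · pCO2 = 10^(−1.57) × 411×10^-6 = 1.106×10^-5 mol/kg
α₀ = 1/(1 + K1/[H⁺] + K1K2/[H⁺]²) = 1/(1 + 10^+2.43 + 10^+1.73) = 0.003088
DIC = [CO2*]/α₀ = 1.106×10^-5 / 0.003088 = 3.58 mmol/kg

DIC = 3.58 mmol/kg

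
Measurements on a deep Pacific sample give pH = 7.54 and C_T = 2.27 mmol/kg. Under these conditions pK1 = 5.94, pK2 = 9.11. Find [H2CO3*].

α₀ = 1 / (1 + K1/[H⁺] + K1K2/[H⁺]²) = 1 / (1 + 10^+1.60 + 10^+0.03)
   = 1 / (1 + 39.811 + 1.0715) = 1/41.882 = 0.02388
[CO2*] = α₀ × DIC = 0.02388 × 2.27 = 0.0542 mmol/kg

[CO2*] = 0.0542 mmol/kg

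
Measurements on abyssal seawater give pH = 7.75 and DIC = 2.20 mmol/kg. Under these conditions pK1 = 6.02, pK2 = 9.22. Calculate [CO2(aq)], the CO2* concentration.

α₀ = 1 / (1 + K1/[H⁺] + K1K2/[H⁺]²) = 1 / (1 + 10^+1.73 + 10^+0.26)
   = 1 / (1 + 53.703 + 1.8197) = 1/56.523 = 0.01769
[CO2*] = α₀ × DIC = 0.01769 × 2.20 = 0.0389 mmol/kg

[CO2*] = 0.0389 mmol/kg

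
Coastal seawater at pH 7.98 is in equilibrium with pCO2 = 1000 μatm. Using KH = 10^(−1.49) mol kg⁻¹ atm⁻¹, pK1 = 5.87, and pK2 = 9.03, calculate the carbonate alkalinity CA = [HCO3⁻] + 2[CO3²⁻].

[CO2*] = KH · pCO2 = 10^(−1.49) × 1000×10^-6 = 3.236×10^-5 mol/kg
α₀ = 1/(1 + K1/[H⁺] + K1K2/[H⁺]²) = 1/(1 + 10^+2.11 + 10^+1.06) = 0.007077
DIC = [CO2*]/α₀ = 3.236×10^-5 / 0.007077 = 4.573 mmol/kg
CA = (α₁ + 2α₂)·DIC = (0.9117 + 2×0.08125) × 4.573 = 4.91 mmol/kg

CA = 4.91 mmol/kg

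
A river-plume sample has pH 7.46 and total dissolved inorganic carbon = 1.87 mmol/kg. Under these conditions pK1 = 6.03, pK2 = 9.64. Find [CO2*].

α₀ = 1 / (1 + K1/[H⁺] + K1K2/[H⁺]²) = 1 / (1 + 10^+1.43 + 10^-0.75)
   = 1 / (1 + 26.915 + 0.17783) = 1/28.093 = 0.03560
[CO2*] = α₀ × DIC = 0.03560 × 1.87 = 0.0666 mmol/kg

[CO2*] = 0.0666 mmol/kg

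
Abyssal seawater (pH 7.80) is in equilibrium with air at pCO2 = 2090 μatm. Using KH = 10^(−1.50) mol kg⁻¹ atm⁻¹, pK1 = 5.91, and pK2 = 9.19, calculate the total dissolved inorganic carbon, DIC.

DIC = 5.41 mmol/kg

[CO2*] = KH · pCO2 = 10^(−1.50) × 2090×10^-6 = 6.609×10^-5 mol/kg
α₀ = 1/(1 + K1/[H⁺] + K1K2/[H⁺]²) = 1/(1 + 10^+1.89 + 10^+0.50) = 0.01223
DIC = [CO2*]/α₀ = 6.609×10^-5 / 0.01223 = 5.41 mmol/kg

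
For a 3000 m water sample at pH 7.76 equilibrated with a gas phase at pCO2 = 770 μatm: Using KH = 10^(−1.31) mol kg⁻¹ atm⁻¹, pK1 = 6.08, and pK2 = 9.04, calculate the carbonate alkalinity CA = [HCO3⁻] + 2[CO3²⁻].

[CO2*] = KH · pCO2 = 10^(−1.31) × 770×10^-6 = 3.771×10^-5 mol/kg
α₀ = 1/(1 + K1/[H⁺] + K1K2/[H⁺]²) = 1/(1 + 10^+1.68 + 10^+0.40) = 0.01946
DIC = [CO2*]/α₀ = 3.771×10^-5 / 0.01946 = 1.937 mmol/kg
CA = (α₁ + 2α₂)·DIC = (0.9316 + 2×0.04889) × 1.937 = 1.99 mmol/kg

CA = 1.99 mmol/kg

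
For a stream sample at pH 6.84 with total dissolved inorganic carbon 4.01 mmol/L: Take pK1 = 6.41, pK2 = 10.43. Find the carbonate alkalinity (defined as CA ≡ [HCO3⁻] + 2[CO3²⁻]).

CA = [HCO3⁻] + 2[CO3²⁻] = (α₁ + 2α₂)·DIC
At pH 6.84: [H⁺]/K1 = 10^-0.43 = 0.37154, K2/[H⁺] = 10^-3.59 = 0.00025704
α₁ = 1/(1 + 0.37154 + 0.00025704) = 1/1.3718 = 0.7290; α₂ = α₁·K2/[H⁺] = 0.0001874
α₁ + 2α₂ = 0.7293
CA = 0.7293 × 4.01 = 2.92 mmol/L

CA = 2.92 mmol/L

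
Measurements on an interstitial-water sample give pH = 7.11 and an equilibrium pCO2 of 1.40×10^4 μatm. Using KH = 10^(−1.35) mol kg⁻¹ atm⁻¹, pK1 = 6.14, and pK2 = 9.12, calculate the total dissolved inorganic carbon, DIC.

DIC = 6.52 mmol/kg

[CO2*] = KH · pCO2 = 10^(−1.35) × 1.40×10^4×10^-6 = 6.254×10^-4 mol/kg
α₀ = 1/(1 + K1/[H⁺] + K1K2/[H⁺]²) = 1/(1 + 10^+0.97 + 10^-1.04) = 0.09593
DIC = [CO2*]/α₀ = 6.254×10^-4 / 0.09593 = 6.52 mmol/kg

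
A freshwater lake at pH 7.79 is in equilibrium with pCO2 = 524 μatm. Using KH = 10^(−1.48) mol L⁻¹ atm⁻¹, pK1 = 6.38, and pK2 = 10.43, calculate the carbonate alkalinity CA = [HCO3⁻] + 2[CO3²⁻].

CA = 0.448 mmol/L

[CO2*] = KH · pCO2 = 10^(−1.48) × 524×10^-6 = 1.735×10^-5 mol/L
α₀ = 1/(1 + K1/[H⁺] + K1K2/[H⁺]²) = 1/(1 + 10^+1.41 + 10^-1.23) = 0.03737
DIC = [CO2*]/α₀ = 1.735×10^-5 / 0.03737 = 0.4644 mmol/L
CA = (α₁ + 2α₂)·DIC = (0.9604 + 2×0.002200) × 0.4644 = 0.448 mmol/L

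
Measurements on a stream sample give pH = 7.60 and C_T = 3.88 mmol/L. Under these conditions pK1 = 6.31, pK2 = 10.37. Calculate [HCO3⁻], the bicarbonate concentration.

α₁ = 1 / (1 + [H⁺]/K1 + K2/[H⁺]) = 1 / (1 + 10^-1.29 + 10^-2.77)
   = 1 / (1 + 0.051286 + 0.0016982) = 1/1.0530 = 0.9497
[HCO3⁻] = α₁ × DIC = 0.9497 × 3.88 = 3.68 mmol/L

[HCO3⁻] = 3.68 mmol/L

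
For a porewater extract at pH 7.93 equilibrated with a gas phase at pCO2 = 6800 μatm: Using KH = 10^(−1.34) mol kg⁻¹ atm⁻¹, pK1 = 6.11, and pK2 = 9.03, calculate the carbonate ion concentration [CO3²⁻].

[CO2*] = KH · pCO2 = 10^(−1.34) × 6800×10^-6 = 3.108×10^-4 mol/kg
α₀ = 1/(1 + K1/[H⁺] + K1K2/[H⁺]²) = 1/(1 + 10^+1.82 + 10^+0.72) = 0.01383
DIC = [CO2*]/α₀ = 3.108×10^-4 / 0.01383 = 22.48 mmol/kg
[CO3²⁻] = α₂·DIC; α₂ = 0.07257, so [CO3²⁻] = 0.07257 × 22.48 = 1.63 mmol/kg

[CO3²⁻] = 1.63 mmol/kg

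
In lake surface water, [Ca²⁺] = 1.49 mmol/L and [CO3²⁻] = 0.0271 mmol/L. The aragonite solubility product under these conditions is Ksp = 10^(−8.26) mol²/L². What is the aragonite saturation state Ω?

Ω = 7.35

Ksp = 10^(−8.26) = 5.495×10^-9
Ω = [Ca²⁺][CO3²⁻]/Ksp = (1.49×10^-3)(0.0271×10^-3) / 5.495×10^-9 = 7.35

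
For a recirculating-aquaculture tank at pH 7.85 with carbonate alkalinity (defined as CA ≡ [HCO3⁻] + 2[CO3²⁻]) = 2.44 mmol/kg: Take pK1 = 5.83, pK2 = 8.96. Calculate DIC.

CA = [HCO3⁻] + 2[CO3²⁻] = (α₁ + 2α₂)·DIC
At pH 7.85: [H⁺]/K1 = 10^-2.02 = 0.0095499, K2/[H⁺] = 10^-1.11 = 0.077625
α₁ = 1/(1 + 0.0095499 + 0.077625) = 1/1.0872 = 0.9198; α₂ = α₁·K2/[H⁺] = 0.07140
α₁ + 2α₂ = 1.0626
DIC = CA / (α₁ + 2α₂) = 2.44 / 1.0626 = 2.30 mmol/kg

DIC = 2.30 mmol/kg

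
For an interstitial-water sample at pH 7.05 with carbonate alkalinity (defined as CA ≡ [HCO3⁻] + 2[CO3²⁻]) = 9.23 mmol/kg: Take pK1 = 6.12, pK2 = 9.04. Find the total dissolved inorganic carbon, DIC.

CA = [HCO3⁻] + 2[CO3²⁻] = (α₁ + 2α₂)·DIC
At pH 7.05: [H⁺]/K1 = 10^-0.93 = 0.11749, K2/[H⁺] = 10^-1.99 = 0.010233
α₁ = 1/(1 + 0.11749 + 0.010233) = 1/1.1277 = 0.8867; α₂ = α₁·K2/[H⁺] = 0.009074
α₁ + 2α₂ = 0.9049
DIC = CA / (α₁ + 2α₂) = 9.23 / 0.9049 = 10.2 mmol/kg

DIC = 10.2 mmol/kg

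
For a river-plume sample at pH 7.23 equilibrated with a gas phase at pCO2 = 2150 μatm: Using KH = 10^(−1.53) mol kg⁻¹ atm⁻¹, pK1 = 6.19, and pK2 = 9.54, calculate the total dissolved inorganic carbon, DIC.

[CO2*] = KH · pCO2 = 10^(−1.53) × 2150×10^-6 = 6.345×10^-5 mol/kg
α₀ = 1/(1 + K1/[H⁺] + K1K2/[H⁺]²) = 1/(1 + 10^+1.04 + 10^-1.27) = 0.08321
DIC = [CO2*]/α₀ = 6.345×10^-5 / 0.08321 = 0.763 mmol/kg

DIC = 0.763 mmol/kg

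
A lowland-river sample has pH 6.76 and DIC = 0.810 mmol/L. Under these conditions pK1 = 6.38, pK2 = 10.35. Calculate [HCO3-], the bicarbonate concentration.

[HCO3⁻] = 0.572 mmol/L

α₁ = 1 / (1 + [H⁺]/K1 + K2/[H⁺]) = 1 / (1 + 10^-0.38 + 10^-3.59)
   = 1 / (1 + 0.41687 + 0.00025704) = 1/1.4171 = 0.7057
[HCO3⁻] = α₁ × DIC = 0.7057 × 0.810 = 0.572 mmol/L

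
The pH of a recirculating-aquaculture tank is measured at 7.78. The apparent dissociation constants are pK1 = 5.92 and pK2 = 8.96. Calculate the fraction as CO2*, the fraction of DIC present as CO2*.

α₀ = 1 / (1 + K1/[H⁺] + K1K2/[H⁺]²) = 1 / (1 + 10^+1.86 + 10^+0.68)
   = 1 / (1 + 72.444 + 4.7863) = 1/78.230 = 0.01278

α₀ = 0.0128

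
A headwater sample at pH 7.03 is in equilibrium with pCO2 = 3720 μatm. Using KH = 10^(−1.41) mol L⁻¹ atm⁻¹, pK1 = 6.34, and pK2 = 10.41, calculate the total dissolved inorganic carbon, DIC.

DIC = 0.854 mmol/L

[CO2*] = KH · pCO2 = 10^(−1.41) × 3720×10^-6 = 1.447×10^-4 mol/L
α₀ = 1/(1 + K1/[H⁺] + K1K2/[H⁺]²) = 1/(1 + 10^+0.69 + 10^-2.69) = 0.1695
DIC = [CO2*]/α₀ = 1.447×10^-4 / 0.1695 = 0.854 mmol/L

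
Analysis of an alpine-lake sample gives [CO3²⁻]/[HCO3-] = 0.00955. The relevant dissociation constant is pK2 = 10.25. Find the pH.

From K2 = [H⁺][CO3²⁻]/[HCO3-]:  pH = pK2 + log₁₀([CO3²⁻]/[HCO3-])
log₁₀(0.00955) = -2.020
pH = 10.25 + (-2.020) = 8.23

pH = 8.23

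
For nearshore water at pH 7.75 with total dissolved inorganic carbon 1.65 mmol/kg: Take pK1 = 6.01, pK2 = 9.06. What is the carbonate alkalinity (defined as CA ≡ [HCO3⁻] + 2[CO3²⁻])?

CA = [HCO3⁻] + 2[CO3²⁻] = (α₁ + 2α₂)·DIC
At pH 7.75: [H⁺]/K1 = 10^-1.74 = 0.018197, K2/[H⁺] = 10^-1.31 = 0.048978
α₁ = 1/(1 + 0.018197 + 0.048978) = 1/1.0672 = 0.9371; α₂ = α₁·K2/[H⁺] = 0.04589
α₁ + 2α₂ = 1.0288
CA = 1.0288 × 1.65 = 1.70 mmol/kg

CA = 1.70 mmol/kg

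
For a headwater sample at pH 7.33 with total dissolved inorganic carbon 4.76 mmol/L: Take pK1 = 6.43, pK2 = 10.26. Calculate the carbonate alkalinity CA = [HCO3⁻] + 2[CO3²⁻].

CA = [HCO3⁻] + 2[CO3²⁻] = (α₁ + 2α₂)·DIC
At pH 7.33: [H⁺]/K1 = 10^-0.90 = 0.12589, K2/[H⁺] = 10^-2.93 = 0.0011749
α₁ = 1/(1 + 0.12589 + 0.0011749) = 1/1.1271 = 0.8873; α₂ = α₁·K2/[H⁺] = 0.001042
α₁ + 2α₂ = 0.8893
CA = 0.8893 × 4.76 = 4.23 mmol/L

CA = 4.23 mmol/L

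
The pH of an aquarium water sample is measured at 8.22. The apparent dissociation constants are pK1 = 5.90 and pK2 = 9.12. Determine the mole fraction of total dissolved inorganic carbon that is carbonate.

α₂ = 1 / (1 + [H⁺]/K2 + [H⁺]²/(K1K2)) = 1 / (1 + 10^+0.90 + 10^-1.42)
   = 1 / (1 + 7.9433 + 0.038019) = 1/8.9813 = 0.1113

α₂ = 0.111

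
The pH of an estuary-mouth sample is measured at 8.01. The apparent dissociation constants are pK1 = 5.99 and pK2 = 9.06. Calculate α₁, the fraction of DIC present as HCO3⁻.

α₁ = 1 / (1 + [H⁺]/K1 + K2/[H⁺]) = 1 / (1 + 10^-2.02 + 10^-1.05)
   = 1 / (1 + 0.0095499 + 0.089125) = 1/1.0987 = 0.9102

α₁ = 0.910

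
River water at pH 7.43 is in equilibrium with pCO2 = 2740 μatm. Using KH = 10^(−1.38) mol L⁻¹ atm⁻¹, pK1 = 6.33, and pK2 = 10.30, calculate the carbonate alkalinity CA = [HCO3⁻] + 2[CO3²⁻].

CA = 1.44 mmol/L

[CO2*] = KH · pCO2 = 10^(−1.38) × 2740×10^-6 = 1.142×10^-4 mol/L
α₀ = 1/(1 + K1/[H⁺] + K1K2/[H⁺]²) = 1/(1 + 10^+1.10 + 10^-1.77) = 0.07350
DIC = [CO2*]/α₀ = 1.142×10^-4 / 0.07350 = 1.554 mmol/L
CA = (α₁ + 2α₂)·DIC = (0.9253 + 2×0.001248) × 1.554 = 1.44 mmol/L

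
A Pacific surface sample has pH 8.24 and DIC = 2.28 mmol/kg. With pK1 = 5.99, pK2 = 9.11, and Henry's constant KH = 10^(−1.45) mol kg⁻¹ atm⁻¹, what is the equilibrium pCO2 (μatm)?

α₀ = 1 / (1 + K1/[H⁺] + K1K2/[H⁺]²) = 1 / (1 + 10^+2.25 + 10^+1.38)
   = 1 / (1 + 177.83 + 23.988) = 1/202.82 = 0.004931
[CO2*] = α₀ × DIC = 0.004931 × 2.28 = 0.01124 mmol/kg = 11.24 μmol/kg
pCO2 = [CO2*]/KH = 1.124×10^-5 / 3.548×10^-2 = 317 μatm

pCO2 = 317 μatm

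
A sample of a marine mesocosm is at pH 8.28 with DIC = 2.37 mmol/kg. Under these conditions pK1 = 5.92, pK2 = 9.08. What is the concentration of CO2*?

[CO2*] = 8.90 μmol/kg

α₀ = 1 / (1 + K1/[H⁺] + K1K2/[H⁺]²) = 1 / (1 + 10^+2.36 + 10^+1.56)
   = 1 / (1 + 229.09 + 36.308) = 1/266.39 = 0.003754
[CO2*] = α₀ × DIC = 0.003754 × 2.37 = 0.00890 mmol/kg = 8.90 μmol/kg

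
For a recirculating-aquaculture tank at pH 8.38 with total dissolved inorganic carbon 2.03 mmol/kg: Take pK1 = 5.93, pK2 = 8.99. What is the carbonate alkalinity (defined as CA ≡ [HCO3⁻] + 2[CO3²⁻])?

CA = [HCO3⁻] + 2[CO3²⁻] = (α₁ + 2α₂)·DIC
At pH 8.38: [H⁺]/K1 = 10^-2.45 = 0.0035481, K2/[H⁺] = 10^-0.61 = 0.24547
α₁ = 1/(1 + 0.0035481 + 0.24547) = 1/1.2490 = 0.8006; α₂ = α₁·K2/[H⁺] = 0.1965
α₁ + 2α₂ = 1.1937
CA = 1.1937 × 2.03 = 2.42 mmol/kg

CA = 2.42 mmol/kg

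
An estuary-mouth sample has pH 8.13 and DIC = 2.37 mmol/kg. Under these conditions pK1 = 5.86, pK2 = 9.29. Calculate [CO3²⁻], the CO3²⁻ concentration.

α₂ = 1 / (1 + [H⁺]/K2 + [H⁺]²/(K1K2)) = 1 / (1 + 10^+1.16 + 10^-1.11)
   = 1 / (1 + 14.454 + 0.077625) = 1/15.532 = 0.06438
[CO3²⁻] = α₂ × DIC = 0.06438 × 2.37 = 0.153 mmol/kg

[CO3²⁻] = 0.153 mmol/kg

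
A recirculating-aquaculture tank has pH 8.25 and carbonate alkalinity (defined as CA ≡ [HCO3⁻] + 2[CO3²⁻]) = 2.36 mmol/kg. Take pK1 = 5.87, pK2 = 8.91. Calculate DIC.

DIC = 2.01 mmol/kg

CA = [HCO3⁻] + 2[CO3²⁻] = (α₁ + 2α₂)·DIC
At pH 8.25: [H⁺]/K1 = 10^-2.38 = 0.0041687, K2/[H⁺] = 10^-0.66 = 0.21878
α₁ = 1/(1 + 0.0041687 + 0.21878) = 1/1.2229 = 0.8177; α₂ = α₁·K2/[H⁺] = 0.1789
α₁ + 2α₂ = 1.1755
DIC = CA / (α₁ + 2α₂) = 2.36 / 1.1755 = 2.01 mmol/kg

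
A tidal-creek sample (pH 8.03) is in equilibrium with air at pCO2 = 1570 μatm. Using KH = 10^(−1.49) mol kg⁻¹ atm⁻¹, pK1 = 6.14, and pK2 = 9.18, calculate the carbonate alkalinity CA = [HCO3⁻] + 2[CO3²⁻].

[CO2*] = KH · pCO2 = 10^(−1.49) × 1570×10^-6 = 5.080×10^-5 mol/kg
α₀ = 1/(1 + K1/[H⁺] + K1K2/[H⁺]²) = 1/(1 + 10^+1.89 + 10^+0.74) = 0.01189
DIC = [CO2*]/α₀ = 5.080×10^-5 / 0.01189 = 4.274 mmol/kg
CA = (α₁ + 2α₂)·DIC = (0.9228 + 2×0.06533) × 4.274 = 4.50 mmol/kg

CA = 4.50 mmol/kg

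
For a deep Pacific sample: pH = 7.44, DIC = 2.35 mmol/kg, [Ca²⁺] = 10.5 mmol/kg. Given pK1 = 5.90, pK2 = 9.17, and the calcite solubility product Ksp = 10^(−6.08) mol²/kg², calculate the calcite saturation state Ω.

α₂ = 1 / (1 + [H⁺]/K2 + [H⁺]²/(K1K2)) = 1 / (1 + 10^+1.73 + 10^+0.19)
   = 1 / (1 + 53.703 + 1.5488) = 1/56.252 = 0.01778
[CO3²⁻] = α₂ × DIC = 0.01778 × 2.35 = 0.04178 mmol/kg
Ksp = 10^(−6.08) = 8.318×10^-7
Ω = [Ca²⁺][CO3²⁻]/Ksp = (10.5×10^-3)(4.178×10^-5) / 8.318×10^-7 = 0.527

Ω = 0.527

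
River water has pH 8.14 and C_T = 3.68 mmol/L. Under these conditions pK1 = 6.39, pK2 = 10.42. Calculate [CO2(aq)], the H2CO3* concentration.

α₀ = 1 / (1 + K1/[H⁺] + K1K2/[H⁺]²) = 1 / (1 + 10^+1.75 + 10^-0.53)
   = 1 / (1 + 56.234 + 0.29512) = 1/57.529 = 0.01738
[CO2*] = α₀ × DIC = 0.01738 × 3.68 = 0.0640 mmol/L

[CO2*] = 0.0640 mmol/L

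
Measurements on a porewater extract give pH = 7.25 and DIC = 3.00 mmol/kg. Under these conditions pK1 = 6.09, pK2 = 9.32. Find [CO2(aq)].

[CO2*] = 0.193 mmol/kg

α₀ = 1 / (1 + K1/[H⁺] + K1K2/[H⁺]²) = 1 / (1 + 10^+1.16 + 10^-0.91)
   = 1 / (1 + 14.454 + 0.12303) = 1/15.577 = 0.06420
[CO2*] = α₀ × DIC = 0.06420 × 3.00 = 0.193 mmol/kg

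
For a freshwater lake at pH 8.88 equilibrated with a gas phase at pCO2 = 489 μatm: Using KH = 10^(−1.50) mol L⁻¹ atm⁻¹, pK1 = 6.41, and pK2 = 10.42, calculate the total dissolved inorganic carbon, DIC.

[CO2*] = KH · pCO2 = 10^(−1.50) × 489×10^-6 = 1.546×10^-5 mol/L
α₀ = 1/(1 + K1/[H⁺] + K1K2/[H⁺]²) = 1/(1 + 10^+2.47 + 10^+0.93) = 0.003283
DIC = [CO2*]/α₀ = 1.546×10^-5 / 0.003283 = 4.71 mmol/L

DIC = 4.71 mmol/L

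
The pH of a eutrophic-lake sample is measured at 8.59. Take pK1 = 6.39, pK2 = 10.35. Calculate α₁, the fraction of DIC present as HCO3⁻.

α₁ = 1 / (1 + [H⁺]/K1 + K2/[H⁺]) = 1 / (1 + 10^-2.20 + 10^-1.76)
   = 1 / (1 + 0.0063096 + 0.017378) = 1/1.0237 = 0.9769

α₁ = 0.977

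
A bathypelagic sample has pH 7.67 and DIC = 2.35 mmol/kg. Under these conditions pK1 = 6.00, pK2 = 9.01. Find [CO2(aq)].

[CO2*] = 0.0471 mmol/kg

α₀ = 1 / (1 + K1/[H⁺] + K1K2/[H⁺]²) = 1 / (1 + 10^+1.67 + 10^+0.33)
   = 1 / (1 + 46.774 + 2.1380) = 1/49.911 = 0.02004
[CO2*] = α₀ × DIC = 0.02004 × 2.35 = 0.0471 mmol/kg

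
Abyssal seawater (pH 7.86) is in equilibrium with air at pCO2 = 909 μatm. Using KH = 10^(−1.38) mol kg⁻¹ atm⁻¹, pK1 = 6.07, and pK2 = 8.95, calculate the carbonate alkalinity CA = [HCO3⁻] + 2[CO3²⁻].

[CO2*] = KH · pCO2 = 10^(−1.38) × 909×10^-6 = 3.789×10^-5 mol/kg
α₀ = 1/(1 + K1/[H⁺] + K1K2/[H⁺]²) = 1/(1 + 10^+1.79 + 10^+0.70) = 0.01478
DIC = [CO2*]/α₀ = 3.789×10^-5 / 0.01478 = 2.564 mmol/kg
CA = (α₁ + 2α₂)·DIC = (0.9112 + 2×0.07406) × 2.564 = 2.72 mmol/kg

CA = 2.72 mmol/kg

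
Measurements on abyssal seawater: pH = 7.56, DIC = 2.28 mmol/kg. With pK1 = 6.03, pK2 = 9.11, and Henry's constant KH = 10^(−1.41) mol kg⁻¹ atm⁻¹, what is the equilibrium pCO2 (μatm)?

α₀ = 1 / (1 + K1/[H⁺] + K1K2/[H⁺]²) = 1 / (1 + 10^+1.53 + 10^-0.02)
   = 1 / (1 + 33.884 + 0.95499) = 1/35.839 = 0.02790
[CO2*] = α₀ × DIC = 0.02790 × 2.28 = 0.06362 mmol/kg
pCO2 = [CO2*]/KH = 6.362×10^-5 / 3.890×10^-2 = 1640 μatm

pCO2 = 1640 μatm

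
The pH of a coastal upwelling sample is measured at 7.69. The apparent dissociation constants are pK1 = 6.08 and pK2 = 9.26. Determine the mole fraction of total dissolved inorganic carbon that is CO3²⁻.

α₂ = 0.0256

α₂ = 1 / (1 + [H⁺]/K2 + [H⁺]²/(K1K2)) = 1 / (1 + 10^+1.57 + 10^-0.04)
   = 1 / (1 + 37.154 + 0.91201) = 1/39.066 = 0.02560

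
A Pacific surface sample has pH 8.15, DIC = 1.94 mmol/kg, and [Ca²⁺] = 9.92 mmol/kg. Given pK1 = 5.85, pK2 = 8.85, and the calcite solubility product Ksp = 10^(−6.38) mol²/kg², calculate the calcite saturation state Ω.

α₂ = 1 / (1 + [H⁺]/K2 + [H⁺]²/(K1K2)) = 1 / (1 + 10^+0.70 + 10^-1.60)
   = 1 / (1 + 5.0119 + 0.025119) = 1/6.0370 = 0.1656
[CO3²⁻] = α₂ × DIC = 0.1656 × 1.94 = 0.3214 mmol/kg
Ksp = 10^(−6.38) = 4.169×10^-7
Ω = [Ca²⁺][CO3²⁻]/Ksp = (9.92×10^-3)(3.214×10^-4) / 4.169×10^-7 = 7.65

Ω = 7.65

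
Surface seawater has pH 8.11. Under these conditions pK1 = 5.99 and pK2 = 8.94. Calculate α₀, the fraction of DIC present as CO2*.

α₀ = 0.00656

α₀ = 1 / (1 + K1/[H⁺] + K1K2/[H⁺]²) = 1 / (1 + 10^+2.12 + 10^+1.29)
   = 1 / (1 + 131.83 + 19.498) = 1/152.32 = 0.006565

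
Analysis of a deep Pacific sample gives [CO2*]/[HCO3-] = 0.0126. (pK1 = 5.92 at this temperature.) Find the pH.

From K1 = [H⁺][HCO3-]/[CO2*]:  pH = pK1 − log₁₀([CO2*]/[HCO3-])
log₁₀(0.0126) = -1.900
pH = 5.92 − (-1.900) = 7.82

pH = 7.82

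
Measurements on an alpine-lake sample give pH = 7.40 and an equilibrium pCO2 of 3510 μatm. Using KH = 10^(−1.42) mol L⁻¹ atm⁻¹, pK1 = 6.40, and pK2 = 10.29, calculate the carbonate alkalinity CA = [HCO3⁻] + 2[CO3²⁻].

[CO2*] = KH · pCO2 = 10^(−1.42) × 3510×10^-6 = 1.334×10^-4 mol/L
α₀ = 1/(1 + K1/[H⁺] + K1K2/[H⁺]²) = 1/(1 + 10^+1.00 + 10^-1.89) = 0.09080
DIC = [CO2*]/α₀ = 1.334×10^-4 / 0.09080 = 1.470 mmol/L
CA = (α₁ + 2α₂)·DIC = (0.9080 + 2×0.001170) × 1.470 = 1.34 mmol/L

CA = 1.34 mmol/L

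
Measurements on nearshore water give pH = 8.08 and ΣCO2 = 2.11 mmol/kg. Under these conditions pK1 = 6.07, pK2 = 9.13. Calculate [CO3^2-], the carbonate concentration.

[CO3²⁻] = 0.171 mmol/kg

α₂ = 1 / (1 + [H⁺]/K2 + [H⁺]²/(K1K2)) = 1 / (1 + 10^+1.05 + 10^-0.96)
   = 1 / (1 + 11.220 + 0.10965) = 1/12.330 = 0.08110
[CO3²⁻] = α₂ × DIC = 0.08110 × 2.11 = 0.171 mmol/kg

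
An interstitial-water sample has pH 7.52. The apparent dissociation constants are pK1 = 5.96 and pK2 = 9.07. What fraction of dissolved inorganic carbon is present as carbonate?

α₂ = 1 / (1 + [H⁺]/K2 + [H⁺]²/(K1K2)) = 1 / (1 + 10^+1.55 + 10^-0.01)
   = 1 / (1 + 35.481 + 0.97724) = 1/37.459 = 0.02670

α₂ = 0.0267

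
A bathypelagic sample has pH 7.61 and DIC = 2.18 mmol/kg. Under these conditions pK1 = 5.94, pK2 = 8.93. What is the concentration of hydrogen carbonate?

α₁ = 1 / (1 + [H⁺]/K1 + K2/[H⁺]) = 1 / (1 + 10^-1.67 + 10^-1.32)
   = 1 / (1 + 0.021380 + 0.047863) = 1/1.0692 = 0.9352
[HCO3⁻] = α₁ × DIC = 0.9352 × 2.18 = 2.04 mmol/kg

[HCO3⁻] = 2.04 mmol/kg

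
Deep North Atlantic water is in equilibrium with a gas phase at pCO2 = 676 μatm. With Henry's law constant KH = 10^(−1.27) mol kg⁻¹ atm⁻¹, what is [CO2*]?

KH = 10^(−1.27) = 5.370×10^-2 mol kg⁻¹ atm⁻¹
[CO2*] = KH · pCO2 = 5.370×10^-2 × 676×10^-6 atm = 3.63×10^-5 mol/kg

[CO2*] = 36.3 μmol/kg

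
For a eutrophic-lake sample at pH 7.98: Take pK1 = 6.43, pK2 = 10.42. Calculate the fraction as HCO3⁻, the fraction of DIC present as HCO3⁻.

α₁ = 1 / (1 + [H⁺]/K1 + K2/[H⁺]) = 1 / (1 + 10^-1.55 + 10^-2.44)
   = 1 / (1 + 0.028184 + 0.0036308) = 1/1.0318 = 0.9692

α₁ = 0.969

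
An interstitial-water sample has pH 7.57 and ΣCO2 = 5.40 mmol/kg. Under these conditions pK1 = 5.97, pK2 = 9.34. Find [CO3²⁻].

[CO3²⁻] = 0.0880 mmol/kg

α₂ = 1 / (1 + [H⁺]/K2 + [H⁺]²/(K1K2)) = 1 / (1 + 10^+1.77 + 10^+0.17)
   = 1 / (1 + 58.884 + 1.4791) = 1/61.363 = 0.01630
[CO3²⁻] = α₂ × DIC = 0.01630 × 5.40 = 0.0880 mmol/kg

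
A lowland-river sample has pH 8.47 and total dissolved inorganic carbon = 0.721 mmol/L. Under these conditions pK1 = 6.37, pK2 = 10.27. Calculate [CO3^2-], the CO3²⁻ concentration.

[CO3²⁻] = 11.2 μmol/L

α₂ = 1 / (1 + [H⁺]/K2 + [H⁺]²/(K1K2)) = 1 / (1 + 10^+1.80 + 10^-0.30)
   = 1 / (1 + 63.096 + 0.50119) = 1/64.597 = 0.01548
[CO3²⁻] = α₂ × DIC = 0.01548 × 0.721 = 0.0112 mmol/L = 11.2 μmol/L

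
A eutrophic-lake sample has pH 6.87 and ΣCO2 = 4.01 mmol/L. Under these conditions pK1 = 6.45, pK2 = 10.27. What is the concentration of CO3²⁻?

[CO3²⁻] = 1.16 μmol/L

α₂ = 1 / (1 + [H⁺]/K2 + [H⁺]²/(K1K2)) = 1 / (1 + 10^+3.40 + 10^+2.98)
   = 1 / (1 + 2511.9 + 954.99) = 1/3467.9 = 0.0002884
[CO3²⁻] = α₂ × DIC = 0.0002884 × 4.01 = 0.00116 mmol/L = 1.16 μmol/L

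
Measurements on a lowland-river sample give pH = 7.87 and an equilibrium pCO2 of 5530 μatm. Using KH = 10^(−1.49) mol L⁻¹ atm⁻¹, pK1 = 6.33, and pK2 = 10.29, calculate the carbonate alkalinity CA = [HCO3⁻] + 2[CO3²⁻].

CA = 6.25 mmol/L

[CO2*] = KH · pCO2 = 10^(−1.49) × 5530×10^-6 = 1.789×10^-4 mol/L
α₀ = 1/(1 + K1/[H⁺] + K1K2/[H⁺]²) = 1/(1 + 10^+1.54 + 10^-0.88) = 0.02793
DIC = [CO2*]/α₀ = 1.789×10^-4 / 0.02793 = 6.407 mmol/L
CA = (α₁ + 2α₂)·DIC = (0.9684 + 2×0.003682) × 6.407 = 6.25 mmol/L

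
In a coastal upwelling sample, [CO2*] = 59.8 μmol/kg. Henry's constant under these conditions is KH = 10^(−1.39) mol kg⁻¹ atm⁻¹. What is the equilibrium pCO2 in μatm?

pCO2 = 1470 μatm

KH = 10^(−1.39) = 4.074×10^-2 mol kg⁻¹ atm⁻¹
pCO2 = [CO2*]/KH = 59.8×10^-6 / 4.074×10^-2 = 1.47×10^-3 atm = 1470 μatm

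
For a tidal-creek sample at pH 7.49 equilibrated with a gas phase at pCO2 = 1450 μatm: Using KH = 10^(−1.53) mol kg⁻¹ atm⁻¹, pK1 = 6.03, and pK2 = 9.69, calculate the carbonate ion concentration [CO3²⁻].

[CO3²⁻] = 7.79 μmol/kg

[CO2*] = KH · pCO2 = 10^(−1.53) × 1450×10^-6 = 4.279×10^-5 mol/kg
α₀ = 1/(1 + K1/[H⁺] + K1K2/[H⁺]²) = 1/(1 + 10^+1.46 + 10^-0.74) = 0.03331
DIC = [CO2*]/α₀ = 4.279×10^-5 / 0.03331 = 1.285 mmol/kg
[CO3²⁻] = α₂·DIC; α₂ = 0.006061, so [CO3²⁻] = 0.006061 × 1.285 = 0.00779 mmol/kg = 7.79 μmol/kg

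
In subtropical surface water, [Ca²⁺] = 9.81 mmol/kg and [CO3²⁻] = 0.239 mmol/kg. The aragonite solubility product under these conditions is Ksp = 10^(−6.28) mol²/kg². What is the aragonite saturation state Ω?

Ksp = 10^(−6.28) = 5.248×10^-7
Ω = [Ca²⁺][CO3²⁻]/Ksp = (9.81×10^-3)(0.239×10^-3) / 5.248×10^-7 = 4.47

Ω = 4.47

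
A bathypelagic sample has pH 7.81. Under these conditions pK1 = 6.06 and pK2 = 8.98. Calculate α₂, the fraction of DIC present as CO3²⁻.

α₂ = 0.0623

α₂ = 1 / (1 + [H⁺]/K2 + [H⁺]²/(K1K2)) = 1 / (1 + 10^+1.17 + 10^-0.58)
   = 1 / (1 + 14.791 + 0.26303) = 1/16.054 = 0.06229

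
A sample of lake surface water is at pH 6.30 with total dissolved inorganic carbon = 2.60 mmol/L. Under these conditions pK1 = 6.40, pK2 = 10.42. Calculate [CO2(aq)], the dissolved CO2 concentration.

α₀ = 1 / (1 + K1/[H⁺] + K1K2/[H⁺]²) = 1 / (1 + 10^-0.10 + 10^-4.22)
   = 1 / (1 + 0.79433 + 6.0256×10^-5) = 1/1.7944 = 0.5573
[CO2*] = α₀ × DIC = 0.5573 × 2.60 = 1.45 mmol/L

[CO2*] = 1.45 mmol/L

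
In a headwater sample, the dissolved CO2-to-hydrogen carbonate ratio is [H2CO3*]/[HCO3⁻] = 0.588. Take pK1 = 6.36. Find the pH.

pH = 6.59

From K1 = [H⁺][HCO3⁻]/[H2CO3*]:  pH = pK1 − log₁₀([H2CO3*]/[HCO3⁻])
log₁₀(0.588) = -0.231
pH = 6.36 − (-0.231) = 6.59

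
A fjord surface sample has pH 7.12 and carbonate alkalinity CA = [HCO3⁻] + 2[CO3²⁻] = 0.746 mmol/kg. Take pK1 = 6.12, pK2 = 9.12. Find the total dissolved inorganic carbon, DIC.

DIC = 0.812 mmol/kg

CA = [HCO3⁻] + 2[CO3²⁻] = (α₁ + 2α₂)·DIC
At pH 7.12: [H⁺]/K1 = 10^-1.00 = 0.10000, K2/[H⁺] = 10^-2.00 = 0.010000
α₁ = 1/(1 + 0.10000 + 0.010000) = 1/1.1100 = 0.9009; α₂ = α₁·K2/[H⁺] = 0.009009
α₁ + 2α₂ = 0.9189
DIC = CA / (α₁ + 2α₂) = 0.746 / 0.9189 = 0.812 mmol/kg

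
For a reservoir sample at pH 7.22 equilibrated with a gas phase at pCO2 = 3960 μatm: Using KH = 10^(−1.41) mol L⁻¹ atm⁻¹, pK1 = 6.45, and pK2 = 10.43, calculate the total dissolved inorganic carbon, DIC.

[CO2*] = KH · pCO2 = 10^(−1.41) × 3960×10^-6 = 1.541×10^-4 mol/L
α₀ = 1/(1 + K1/[H⁺] + K1K2/[H⁺]²) = 1/(1 + 10^+0.77 + 10^-2.44) = 0.1451
DIC = [CO2*]/α₀ = 1.541×10^-4 / 0.1451 = 1.06 mmol/L

DIC = 1.06 mmol/L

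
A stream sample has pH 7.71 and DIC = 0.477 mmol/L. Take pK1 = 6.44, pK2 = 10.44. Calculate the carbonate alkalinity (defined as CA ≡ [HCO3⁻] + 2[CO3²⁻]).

CA = [HCO3⁻] + 2[CO3²⁻] = (α₁ + 2α₂)·DIC
At pH 7.71: [H⁺]/K1 = 10^-1.27 = 0.053703, K2/[H⁺] = 10^-2.73 = 0.0018621
α₁ = 1/(1 + 0.053703 + 0.0018621) = 1/1.0556 = 0.9474; α₂ = α₁·K2/[H⁺] = 0.001764
α₁ + 2α₂ = 0.9509
CA = 0.9509 × 0.477 = 0.454 mmol/L

CA = 0.454 mmol/L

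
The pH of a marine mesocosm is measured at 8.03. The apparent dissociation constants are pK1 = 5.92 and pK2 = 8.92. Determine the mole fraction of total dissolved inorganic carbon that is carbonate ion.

α₂ = 1 / (1 + [H⁺]/K2 + [H⁺]²/(K1K2)) = 1 / (1 + 10^+0.89 + 10^-1.22)
   = 1 / (1 + 7.7625 + 0.060256) = 1/8.8227 = 0.1133

α₂ = 0.113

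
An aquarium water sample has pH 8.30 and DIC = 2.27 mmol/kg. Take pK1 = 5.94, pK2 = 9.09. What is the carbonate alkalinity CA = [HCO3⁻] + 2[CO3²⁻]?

CA = 2.58 mmol/kg

CA = [HCO3⁻] + 2[CO3²⁻] = (α₁ + 2α₂)·DIC
At pH 8.30: [H⁺]/K1 = 10^-2.36 = 0.0043652, K2/[H⁺] = 10^-0.79 = 0.16218
α₁ = 1/(1 + 0.0043652 + 0.16218) = 1/1.1665 = 0.8572; α₂ = α₁·K2/[H⁺] = 0.1390
α₁ + 2α₂ = 1.1353
CA = 1.1353 × 2.27 = 2.58 mmol/kg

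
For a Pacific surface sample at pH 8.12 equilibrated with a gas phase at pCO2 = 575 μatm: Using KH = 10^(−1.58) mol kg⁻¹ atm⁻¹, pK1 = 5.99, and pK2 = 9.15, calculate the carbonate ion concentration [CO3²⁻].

[CO2*] = KH · pCO2 = 10^(−1.58) × 575×10^-6 = 1.512×10^-5 mol/kg
α₀ = 1/(1 + K1/[H⁺] + K1K2/[H⁺]²) = 1/(1 + 10^+2.13 + 10^+1.10) = 0.006735
DIC = [CO2*]/α₀ = 1.512×10^-5 / 0.006735 = 2.246 mmol/kg
[CO3²⁻] = α₂·DIC; α₂ = 0.08478, so [CO3²⁻] = 0.08478 × 2.246 = 0.190 mmol/kg

[CO3²⁻] = 0.190 mmol/kg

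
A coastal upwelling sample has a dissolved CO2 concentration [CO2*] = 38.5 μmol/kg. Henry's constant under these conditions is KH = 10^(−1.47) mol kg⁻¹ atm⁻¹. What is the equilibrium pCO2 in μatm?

pCO2 = 1140 μatm

KH = 10^(−1.47) = 3.388×10^-2 mol kg⁻¹ atm⁻¹
pCO2 = [CO2*]/KH = 38.5×10^-6 / 3.388×10^-2 = 1.14×10^-3 atm = 1140 μatm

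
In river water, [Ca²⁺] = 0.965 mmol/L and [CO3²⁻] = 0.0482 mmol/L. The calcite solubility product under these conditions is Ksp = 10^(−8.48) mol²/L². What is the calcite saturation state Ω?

Ω = 14.0

Ksp = 10^(−8.48) = 3.311×10^-9
Ω = [Ca²⁺][CO3²⁻]/Ksp = (0.965×10^-3)(0.0482×10^-3) / 3.311×10^-9 = 14.0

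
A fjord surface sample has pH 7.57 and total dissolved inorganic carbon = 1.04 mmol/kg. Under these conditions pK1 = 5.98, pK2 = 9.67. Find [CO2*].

[CO2*] = 0.0259 mmol/kg

α₀ = 1 / (1 + K1/[H⁺] + K1K2/[H⁺]²) = 1 / (1 + 10^+1.59 + 10^-0.51)
   = 1 / (1 + 38.905 + 0.30903) = 1/40.214 = 0.02487
[CO2*] = α₀ × DIC = 0.02487 × 1.04 = 0.0259 mmol/kg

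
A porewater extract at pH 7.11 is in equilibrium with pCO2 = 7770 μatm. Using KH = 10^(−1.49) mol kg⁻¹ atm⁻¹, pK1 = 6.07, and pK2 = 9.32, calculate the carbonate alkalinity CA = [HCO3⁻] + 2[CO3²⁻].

[CO2*] = KH · pCO2 = 10^(−1.49) × 7770×10^-6 = 2.514×10^-4 mol/kg
α₀ = 1/(1 + K1/[H⁺] + K1K2/[H⁺]²) = 1/(1 + 10^+1.04 + 10^-1.17) = 0.08311
DIC = [CO2*]/α₀ = 2.514×10^-4 / 0.08311 = 3.025 mmol/kg
CA = (α₁ + 2α₂)·DIC = (0.9113 + 2×0.005619) × 3.025 = 2.79 mmol/kg

CA = 2.79 mmol/kg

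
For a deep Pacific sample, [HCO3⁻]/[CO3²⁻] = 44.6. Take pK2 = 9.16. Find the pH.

pH = 7.51

From K2 = [H⁺][CO3²⁻]/[HCO3⁻]:  pH = pK2 − log₁₀([HCO3⁻]/[CO3²⁻])
log₁₀(44.6) = +1.649
pH = 9.16 − (+1.649) = 7.51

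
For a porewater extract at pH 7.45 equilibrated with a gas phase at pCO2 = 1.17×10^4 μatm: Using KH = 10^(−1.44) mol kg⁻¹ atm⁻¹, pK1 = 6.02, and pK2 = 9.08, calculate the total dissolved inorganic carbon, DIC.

[CO2*] = KH · pCO2 = 10^(−1.44) × 1.17×10^4×10^-6 = 4.248×10^-4 mol/kg
α₀ = 1/(1 + K1/[H⁺] + K1K2/[H⁺]²) = 1/(1 + 10^+1.43 + 10^-0.20) = 0.03503
DIC = [CO2*]/α₀ = 4.248×10^-4 / 0.03503 = 12.1 mmol/kg

DIC = 12.1 mmol/kg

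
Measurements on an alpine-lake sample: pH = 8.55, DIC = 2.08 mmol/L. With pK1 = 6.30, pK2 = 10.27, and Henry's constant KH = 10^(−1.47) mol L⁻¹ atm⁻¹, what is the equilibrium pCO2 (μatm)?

α₀ = 1 / (1 + K1/[H⁺] + K1K2/[H⁺]²) = 1 / (1 + 10^+2.25 + 10^+0.53)
   = 1 / (1 + 177.83 + 3.3884) = 1/182.22 = 0.005488
[CO2*] = α₀ × DIC = 0.005488 × 2.08 = 0.01141 mmol/L = 11.41 μmol/L
pCO2 = [CO2*]/KH = 1.141×10^-5 / 3.388×10^-2 = 337 μatm

pCO2 = 337 μatm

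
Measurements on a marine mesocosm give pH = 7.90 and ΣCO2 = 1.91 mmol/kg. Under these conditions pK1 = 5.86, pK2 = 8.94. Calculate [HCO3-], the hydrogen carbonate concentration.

α₁ = 1 / (1 + [H⁺]/K1 + K2/[H⁺]) = 1 / (1 + 10^-2.04 + 10^-1.04)
   = 1 / (1 + 0.0091201 + 0.091201) = 1/1.1003 = 0.9088
[HCO3⁻] = α₁ × DIC = 0.9088 × 1.91 = 1.74 mmol/kg

[HCO3⁻] = 1.74 mmol/kg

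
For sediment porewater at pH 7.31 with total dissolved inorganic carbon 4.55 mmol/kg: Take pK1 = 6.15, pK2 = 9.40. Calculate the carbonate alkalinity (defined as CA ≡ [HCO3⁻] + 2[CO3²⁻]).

CA = [HCO3⁻] + 2[CO3²⁻] = (α₁ + 2α₂)·DIC
At pH 7.31: [H⁺]/K1 = 10^-1.16 = 0.069183, K2/[H⁺] = 10^-2.09 = 0.0081283
α₁ = 1/(1 + 0.069183 + 0.0081283) = 1/1.0773 = 0.9282; α₂ = α₁·K2/[H⁺] = 0.007545
α₁ + 2α₂ = 0.9433
CA = 0.9433 × 4.55 = 4.29 mmol/kg

CA = 4.29 mmol/kg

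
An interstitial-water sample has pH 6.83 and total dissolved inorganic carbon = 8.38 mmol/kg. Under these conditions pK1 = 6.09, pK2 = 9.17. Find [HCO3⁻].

[HCO3⁻] = 7.06 mmol/kg

α₁ = 1 / (1 + [H⁺]/K1 + K2/[H⁺]) = 1 / (1 + 10^-0.74 + 10^-2.34)
   = 1 / (1 + 0.18197 + 0.0045709) = 1/1.1865 = 0.8428
[HCO3⁻] = α₁ × DIC = 0.8428 × 8.38 = 7.06 mmol/kg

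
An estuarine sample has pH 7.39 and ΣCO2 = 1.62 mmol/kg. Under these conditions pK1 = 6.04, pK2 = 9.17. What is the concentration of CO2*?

[CO2*] = 0.0682 mmol/kg

α₀ = 1 / (1 + K1/[H⁺] + K1K2/[H⁺]²) = 1 / (1 + 10^+1.35 + 10^-0.43)
   = 1 / (1 + 22.387 + 0.37154) = 1/23.759 = 0.04209
[CO2*] = α₀ × DIC = 0.04209 × 1.62 = 0.0682 mmol/kg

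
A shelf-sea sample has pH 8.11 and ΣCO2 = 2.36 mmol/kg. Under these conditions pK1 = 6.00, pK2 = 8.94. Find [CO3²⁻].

[CO3²⁻] = 0.302 mmol/kg

α₂ = 1 / (1 + [H⁺]/K2 + [H⁺]²/(K1K2)) = 1 / (1 + 10^+0.83 + 10^-1.28)
   = 1 / (1 + 6.7608 + 0.052481) = 1/7.8133 = 0.1280
[CO3²⁻] = α₂ × DIC = 0.1280 × 2.36 = 0.302 mmol/kg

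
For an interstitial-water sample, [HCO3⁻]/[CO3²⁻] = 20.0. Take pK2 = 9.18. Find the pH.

pH = 7.88

From K2 = [H⁺][CO3²⁻]/[HCO3⁻]:  pH = pK2 − log₁₀([HCO3⁻]/[CO3²⁻])
log₁₀(20.0) = +1.301
pH = 9.18 − (+1.301) = 7.88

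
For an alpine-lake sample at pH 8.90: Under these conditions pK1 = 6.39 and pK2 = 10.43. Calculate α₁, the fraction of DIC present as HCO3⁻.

α₁ = 1 / (1 + [H⁺]/K1 + K2/[H⁺]) = 1 / (1 + 10^-2.51 + 10^-1.53)
   = 1 / (1 + 0.0030903 + 0.029512) = 1/1.0326 = 0.9684

α₁ = 0.968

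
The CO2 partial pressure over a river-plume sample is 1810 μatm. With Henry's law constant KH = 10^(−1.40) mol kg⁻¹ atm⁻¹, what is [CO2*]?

KH = 10^(−1.40) = 3.981×10^-2 mol kg⁻¹ atm⁻¹
[CO2*] = KH · pCO2 = 3.981×10^-2 × 1810×10^-6 atm = 7.21×10^-5 mol/kg

[CO2*] = 72.1 μmol/kg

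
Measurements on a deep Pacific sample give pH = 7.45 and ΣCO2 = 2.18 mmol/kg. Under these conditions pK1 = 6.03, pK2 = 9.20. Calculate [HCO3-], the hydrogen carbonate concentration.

[HCO3⁻] = 2.06 mmol/kg

α₁ = 1 / (1 + [H⁺]/K1 + K2/[H⁺]) = 1 / (1 + 10^-1.42 + 10^-1.75)
   = 1 / (1 + 0.038019 + 0.017783) = 1/1.0558 = 0.9471
[HCO3⁻] = α₁ × DIC = 0.9471 × 2.18 = 2.06 mmol/kg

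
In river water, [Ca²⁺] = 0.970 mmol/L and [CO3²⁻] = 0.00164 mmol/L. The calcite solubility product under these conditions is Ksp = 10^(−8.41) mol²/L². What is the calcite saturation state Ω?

Ω = 0.409

Ksp = 10^(−8.41) = 3.890×10^-9
Ω = [Ca²⁺][CO3²⁻]/Ksp = (0.970×10^-3)(0.00164×10^-3) / 3.890×10^-9 = 0.409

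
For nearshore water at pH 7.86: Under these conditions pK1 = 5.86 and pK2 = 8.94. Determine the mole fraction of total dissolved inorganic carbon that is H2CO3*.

α₀ = 1 / (1 + K1/[H⁺] + K1K2/[H⁺]²) = 1 / (1 + 10^+2.00 + 10^+0.92)
   = 1 / (1 + 100.00 + 8.3176) = 1/109.32 = 0.009148

α₀ = 0.00915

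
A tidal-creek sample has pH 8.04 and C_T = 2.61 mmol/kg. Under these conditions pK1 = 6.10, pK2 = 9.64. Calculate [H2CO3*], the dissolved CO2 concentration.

[CO2*] = 0.0289 mmol/kg

α₀ = 1 / (1 + K1/[H⁺] + K1K2/[H⁺]²) = 1 / (1 + 10^+1.94 + 10^+0.34)
   = 1 / (1 + 87.096 + 2.1878) = 1/90.284 = 0.01108
[CO2*] = α₀ × DIC = 0.01108 × 2.61 = 0.0289 mmol/kg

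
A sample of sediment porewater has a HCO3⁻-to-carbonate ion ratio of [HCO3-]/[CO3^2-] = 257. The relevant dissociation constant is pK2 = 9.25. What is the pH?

pH = 6.84

From K2 = [H⁺][CO3^2-]/[HCO3-]:  pH = pK2 − log₁₀([HCO3-]/[CO3^2-])
log₁₀(257) = +2.410
pH = 9.25 − (+2.410) = 6.84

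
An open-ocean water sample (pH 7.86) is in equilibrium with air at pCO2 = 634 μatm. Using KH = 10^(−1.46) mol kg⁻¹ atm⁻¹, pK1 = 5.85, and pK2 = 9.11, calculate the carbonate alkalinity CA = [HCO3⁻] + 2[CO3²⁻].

[CO2*] = KH · pCO2 = 10^(−1.46) × 634×10^-6 = 2.198×10^-5 mol/kg
α₀ = 1/(1 + K1/[H⁺] + K1K2/[H⁺]²) = 1/(1 + 10^+2.01 + 10^+0.76) = 0.009167
DIC = [CO2*]/α₀ = 2.198×10^-5 / 0.009167 = 2.398 mmol/kg
CA = (α₁ + 2α₂)·DIC = (0.9381 + 2×0.05275) × 2.398 = 2.50 mmol/kg

CA = 2.50 mmol/kg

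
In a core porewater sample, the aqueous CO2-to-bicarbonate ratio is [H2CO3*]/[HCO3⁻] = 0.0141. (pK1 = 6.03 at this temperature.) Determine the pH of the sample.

pH = 7.88

From K1 = [H⁺][HCO3⁻]/[H2CO3*]:  pH = pK1 − log₁₀([H2CO3*]/[HCO3⁻])
log₁₀(0.0141) = -1.851
pH = 6.03 − (-1.851) = 7.88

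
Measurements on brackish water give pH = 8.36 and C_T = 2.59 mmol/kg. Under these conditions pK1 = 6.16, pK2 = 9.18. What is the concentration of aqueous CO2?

α₀ = 1 / (1 + K1/[H⁺] + K1K2/[H⁺]²) = 1 / (1 + 10^+2.20 + 10^+1.38)
   = 1 / (1 + 158.49 + 23.988) = 1/183.48 = 0.005450
[CO2*] = α₀ × DIC = 0.005450 × 2.59 = 0.0141 mmol/kg = 14.1 μmol/kg

[CO2*] = 14.1 μmol/kg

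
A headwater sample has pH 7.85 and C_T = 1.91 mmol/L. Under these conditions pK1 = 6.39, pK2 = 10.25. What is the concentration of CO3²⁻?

[CO3²⁻] = 7.32 μmol/L

α₂ = 1 / (1 + [H⁺]/K2 + [H⁺]²/(K1K2)) = 1 / (1 + 10^+2.40 + 10^+0.94)
   = 1 / (1 + 251.19 + 8.7096) = 1/260.90 = 0.003833
[CO3²⁻] = α₂ × DIC = 0.003833 × 1.91 = 0.00732 mmol/L = 7.32 μmol/L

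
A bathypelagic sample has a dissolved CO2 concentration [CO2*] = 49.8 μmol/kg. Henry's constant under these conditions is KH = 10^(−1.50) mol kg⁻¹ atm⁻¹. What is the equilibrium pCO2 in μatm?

KH = 10^(−1.50) = 3.162×10^-2 mol kg⁻¹ atm⁻¹
pCO2 = [CO2*]/KH = 49.8×10^-6 / 3.162×10^-2 = 1.57×10^-3 atm = 1570 μatm

pCO2 = 1570 μatm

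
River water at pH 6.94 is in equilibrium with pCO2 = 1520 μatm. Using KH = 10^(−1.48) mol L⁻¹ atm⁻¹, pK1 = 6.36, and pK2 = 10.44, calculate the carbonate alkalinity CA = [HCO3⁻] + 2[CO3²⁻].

CA = 0.191 mmol/L

[CO2*] = KH · pCO2 = 10^(−1.48) × 1520×10^-6 = 5.033×10^-5 mol/L
α₀ = 1/(1 + K1/[H⁺] + K1K2/[H⁺]²) = 1/(1 + 10^+0.58 + 10^-2.92) = 0.2082
DIC = [CO2*]/α₀ = 5.033×10^-5 / 0.2082 = 0.2417 mmol/L
CA = (α₁ + 2α₂)·DIC = (0.7916 + 2×0.0002503) × 0.2417 = 0.191 mmol/L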